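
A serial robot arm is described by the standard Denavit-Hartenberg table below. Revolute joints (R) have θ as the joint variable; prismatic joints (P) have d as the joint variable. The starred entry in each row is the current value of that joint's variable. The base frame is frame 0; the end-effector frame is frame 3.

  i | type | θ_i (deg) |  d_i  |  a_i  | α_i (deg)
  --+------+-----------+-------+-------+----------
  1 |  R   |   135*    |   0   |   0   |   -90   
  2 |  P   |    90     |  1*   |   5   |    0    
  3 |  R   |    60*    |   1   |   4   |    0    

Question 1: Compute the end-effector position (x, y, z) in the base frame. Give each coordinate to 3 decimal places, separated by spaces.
after link 1: o_1 = (0.0000, 0.0000, 0.0000)
after link 2: o_2 = (-0.7071, -0.7071, -5.0000)
after link 3: o_3 = (1.0353, -3.8637, -7.0000)

1.035 -3.864 -7.000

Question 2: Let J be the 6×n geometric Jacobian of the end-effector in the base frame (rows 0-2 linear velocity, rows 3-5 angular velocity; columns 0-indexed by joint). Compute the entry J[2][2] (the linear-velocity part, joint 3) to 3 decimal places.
3.464

axis z_2 = (-0.7071,-0.7071,0.0000); lever o_n−o_2 = (1.7424,-3.1566,-2.0000)
cross product → J_v[:, 2] = (1.4142,-1.4142,3.4641)
J_ω[:, 2] = z_2
entry J[2][2] = 3.4641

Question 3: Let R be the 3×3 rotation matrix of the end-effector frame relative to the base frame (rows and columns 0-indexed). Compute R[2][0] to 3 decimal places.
End-effector x-axis (col 0 of R) = (0.6124,-0.6124,-0.5000)
R[2][0] = -0.5000

-0.500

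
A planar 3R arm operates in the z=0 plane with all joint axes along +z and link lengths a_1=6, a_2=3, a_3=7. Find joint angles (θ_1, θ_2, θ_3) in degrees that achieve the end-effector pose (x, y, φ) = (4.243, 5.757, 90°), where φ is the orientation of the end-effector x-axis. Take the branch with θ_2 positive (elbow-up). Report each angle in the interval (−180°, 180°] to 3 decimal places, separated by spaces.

-45.005 134.991 0.014

wrist centre = target − a_3·(cos φ, sin φ) = (4.2430, -1.2430)
cos θ_2 = (19.5481−6²−3²)/(2·6·3) = -0.7070; θ_2 = 134.9911° (elbow-up)
β = atan2(-1.2430,4.2430) = -16.3281°; ψ = atan2(2.1216,3.8790) = 28.6767°
θ_1 = β − ψ = -45.0049°
θ_3 = φ − θ_1 − θ_2 = 0.0137° (wrapped to (-180°,180°])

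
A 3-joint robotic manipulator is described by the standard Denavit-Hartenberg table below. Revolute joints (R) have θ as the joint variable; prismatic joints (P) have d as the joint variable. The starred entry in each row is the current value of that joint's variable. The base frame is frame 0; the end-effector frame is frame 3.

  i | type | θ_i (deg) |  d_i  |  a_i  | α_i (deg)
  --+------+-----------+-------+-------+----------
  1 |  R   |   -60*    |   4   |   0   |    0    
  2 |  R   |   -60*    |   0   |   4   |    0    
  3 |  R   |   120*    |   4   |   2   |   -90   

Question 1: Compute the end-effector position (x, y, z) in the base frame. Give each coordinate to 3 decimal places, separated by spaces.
after link 1: o_1 = (0.0000, 0.0000, 4.0000)
after link 2: o_2 = (-2.0000, -3.4641, 4.0000)
after link 3: o_3 = (0.0000, -3.4641, 8.0000)

0.000 -3.464 8.000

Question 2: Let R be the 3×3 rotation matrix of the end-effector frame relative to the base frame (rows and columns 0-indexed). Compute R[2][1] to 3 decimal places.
-1.000

End-effector y-axis (col 1 of R) = (-0.0000,0.0000,-1.0000)
R[2][1] = -1.0000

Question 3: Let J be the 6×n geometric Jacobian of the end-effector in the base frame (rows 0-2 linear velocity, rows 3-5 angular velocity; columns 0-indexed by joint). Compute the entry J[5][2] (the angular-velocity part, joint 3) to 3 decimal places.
axis z_2 = (0.0000,0.0000,1.0000); lever o_n−o_2 = (2.0000,0.0000,4.0000)
cross product → J_v[:, 2] = (0.0000,2.0000,0.0000)
J_ω[:, 2] = z_2
entry J[5][2] = 1.0000

1.000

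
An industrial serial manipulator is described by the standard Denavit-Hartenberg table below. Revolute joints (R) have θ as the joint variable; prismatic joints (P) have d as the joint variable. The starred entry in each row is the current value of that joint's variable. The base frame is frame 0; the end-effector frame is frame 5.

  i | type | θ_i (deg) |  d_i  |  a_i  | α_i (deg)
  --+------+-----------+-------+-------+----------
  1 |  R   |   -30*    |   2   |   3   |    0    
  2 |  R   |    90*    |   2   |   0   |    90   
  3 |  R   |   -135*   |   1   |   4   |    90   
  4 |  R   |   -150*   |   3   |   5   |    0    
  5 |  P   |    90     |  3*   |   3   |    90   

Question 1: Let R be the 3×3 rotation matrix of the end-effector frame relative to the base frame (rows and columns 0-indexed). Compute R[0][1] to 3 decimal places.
End-effector y-axis (col 1 of R) = (-0.3536,-0.6124,0.7071)
R[0][1] = -0.3536

-0.354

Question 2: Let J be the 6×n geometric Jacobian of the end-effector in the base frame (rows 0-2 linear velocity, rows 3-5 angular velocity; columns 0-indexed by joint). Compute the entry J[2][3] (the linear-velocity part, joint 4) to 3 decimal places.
axis z_3 = (-0.3536,-0.6124,0.7071); lever o_n−o_3 = (-5.5358,0.6079,6.2438)
cross product → J_v[:, 3] = (-4.2534,-1.7069,-3.6049)
J_ω[:, 3] = z_3
entry J[2][3] = -3.6049

-3.605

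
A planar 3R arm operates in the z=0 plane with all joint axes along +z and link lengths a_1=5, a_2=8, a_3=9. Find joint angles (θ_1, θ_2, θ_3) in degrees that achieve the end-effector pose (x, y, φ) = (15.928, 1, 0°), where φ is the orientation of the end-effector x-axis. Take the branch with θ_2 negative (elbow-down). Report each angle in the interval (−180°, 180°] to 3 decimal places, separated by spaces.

90.002 -120.002 30.000

wrist centre = target − a_3·(cos φ, sin φ) = (6.9280, 1.0000)
cos θ_2 = (48.9972−5²−8²)/(2·5·8) = -0.5000; θ_2 = -120.0023° (elbow-down)
β = atan2(1.0000,6.9280) = 8.2134°; ψ = atan2(-6.9280,0.9997) = -81.7889°
θ_1 = β − ψ = 90.0023°
θ_3 = φ − θ_1 − θ_2 = 30.0000° (wrapped to (-180°,180°])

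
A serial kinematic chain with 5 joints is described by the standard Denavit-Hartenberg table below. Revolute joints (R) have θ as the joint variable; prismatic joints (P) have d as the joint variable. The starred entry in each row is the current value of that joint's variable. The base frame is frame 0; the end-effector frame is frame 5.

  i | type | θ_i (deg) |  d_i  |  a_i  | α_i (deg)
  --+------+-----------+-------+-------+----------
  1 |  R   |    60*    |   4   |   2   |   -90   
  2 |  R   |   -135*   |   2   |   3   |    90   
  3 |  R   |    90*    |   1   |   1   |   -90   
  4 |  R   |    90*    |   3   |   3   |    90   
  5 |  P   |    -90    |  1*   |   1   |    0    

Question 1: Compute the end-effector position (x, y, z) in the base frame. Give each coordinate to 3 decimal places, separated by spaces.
-2.111 4.344 6.121

after link 1: o_1 = (1.0000, 1.7321, 4.0000)
after link 2: o_2 = (-1.7927, 0.8949, 6.1213)
after link 3: o_3 = (-3.0123, 0.7826, 5.4142)
after link 4: o_4 = (-0.8910, 4.4568, 5.4142)
after link 5: o_5 = (-2.1105, 4.3444, 6.1213)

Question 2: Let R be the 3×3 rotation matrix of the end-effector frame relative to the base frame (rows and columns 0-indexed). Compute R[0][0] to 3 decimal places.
End-effector x-axis (col 0 of R) = (-0.3536,-0.6124,0.7071)
R[0][0] = -0.3536

-0.354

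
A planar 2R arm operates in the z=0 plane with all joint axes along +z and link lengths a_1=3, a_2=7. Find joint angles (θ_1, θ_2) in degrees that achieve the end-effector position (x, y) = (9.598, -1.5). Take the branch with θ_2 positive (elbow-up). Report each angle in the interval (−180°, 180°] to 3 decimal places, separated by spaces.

cos θ_2 = (94.3716−3²−7²)/(2·3·7) = 0.8660; θ_2 = 30.0040° (elbow-up)
β = atan2(-1.5000,9.5980) = -8.8825°; ψ = atan2(3.5004,9.0619) = 21.1204°
θ_1 = β − ψ = -30.0029°

-30.003 30.004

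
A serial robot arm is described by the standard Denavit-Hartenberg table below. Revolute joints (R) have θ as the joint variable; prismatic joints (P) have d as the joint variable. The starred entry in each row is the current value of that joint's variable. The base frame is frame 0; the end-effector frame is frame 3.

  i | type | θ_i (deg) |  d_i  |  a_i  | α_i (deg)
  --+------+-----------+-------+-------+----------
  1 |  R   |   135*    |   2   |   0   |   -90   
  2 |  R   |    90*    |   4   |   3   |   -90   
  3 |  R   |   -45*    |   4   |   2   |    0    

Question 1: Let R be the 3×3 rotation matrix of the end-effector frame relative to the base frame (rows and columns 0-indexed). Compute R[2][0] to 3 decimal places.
-0.707

End-effector x-axis (col 0 of R) = (-0.5000,-0.5000,-0.7071)
R[2][0] = -0.7071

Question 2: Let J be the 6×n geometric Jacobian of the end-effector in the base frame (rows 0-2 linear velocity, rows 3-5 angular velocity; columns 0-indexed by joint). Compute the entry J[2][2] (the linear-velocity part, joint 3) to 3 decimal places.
-1.414

axis z_2 = (0.7071,-0.7071,-0.0000); lever o_n−o_2 = (1.8284,-3.8284,-1.4142)
cross product → J_v[:, 2] = (1.0000,1.0000,-1.4142)
J_ω[:, 2] = z_2
entry J[2][2] = -1.4142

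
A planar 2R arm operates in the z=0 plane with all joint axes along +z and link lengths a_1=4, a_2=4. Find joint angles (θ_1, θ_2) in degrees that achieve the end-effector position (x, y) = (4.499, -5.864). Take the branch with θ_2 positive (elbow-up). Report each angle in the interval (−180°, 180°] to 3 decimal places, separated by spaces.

-75.004 45.000

cos θ_2 = (54.6275−4²−4²)/(2·4·4) = 0.7071; θ_2 = 44.9998° (elbow-up)
β = atan2(-5.8640,4.4990) = -52.5037°; ψ = atan2(2.8284,6.8284) = 22.4999°
θ_1 = β − ψ = -75.0036°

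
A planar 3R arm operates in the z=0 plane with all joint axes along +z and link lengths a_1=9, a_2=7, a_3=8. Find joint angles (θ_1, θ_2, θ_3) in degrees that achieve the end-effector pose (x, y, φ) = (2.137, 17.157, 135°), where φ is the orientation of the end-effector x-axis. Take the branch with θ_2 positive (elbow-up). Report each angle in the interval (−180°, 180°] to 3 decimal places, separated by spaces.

30.001 60.001 44.998

wrist centre = target − a_3·(cos φ, sin φ) = (7.7939, 11.5001)
cos θ_2 = (192.9975−9²−7²)/(2·9·7) = 0.5000; θ_2 = 60.0013° (elbow-up)
β = atan2(11.5001,7.7939) = 55.8738°; ψ = atan2(6.0623,12.4999) = 25.8727°
θ_1 = β − ψ = 30.0011°
θ_3 = φ − θ_1 − θ_2 = 44.9976° (wrapped to (-180°,180°])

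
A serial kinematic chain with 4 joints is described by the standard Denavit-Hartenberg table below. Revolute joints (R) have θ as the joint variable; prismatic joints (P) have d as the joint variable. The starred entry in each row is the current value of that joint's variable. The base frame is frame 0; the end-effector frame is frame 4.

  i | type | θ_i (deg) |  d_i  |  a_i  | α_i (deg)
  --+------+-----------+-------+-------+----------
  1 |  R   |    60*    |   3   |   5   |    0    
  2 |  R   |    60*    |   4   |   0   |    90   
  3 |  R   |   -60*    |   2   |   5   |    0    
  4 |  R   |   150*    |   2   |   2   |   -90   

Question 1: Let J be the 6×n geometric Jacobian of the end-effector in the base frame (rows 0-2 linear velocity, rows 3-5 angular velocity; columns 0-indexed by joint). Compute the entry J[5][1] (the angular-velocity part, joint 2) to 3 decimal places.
1.000

axis z_1 = (0.0000,0.0000,1.0000); lever o_n−o_1 = (2.2141,4.1651,1.6699)
cross product → J_v[:, 1] = (-4.1651,2.2141,0.0000)
J_ω[:, 1] = z_1
entry J[5][1] = 1.0000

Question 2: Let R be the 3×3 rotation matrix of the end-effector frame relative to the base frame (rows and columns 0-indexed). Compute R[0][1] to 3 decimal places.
End-effector y-axis (col 1 of R) = (-0.8660,-0.5000,-0.0000)
R[0][1] = -0.8660

-0.866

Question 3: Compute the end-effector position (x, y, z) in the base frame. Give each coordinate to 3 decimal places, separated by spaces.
4.714 8.495 4.670

after link 1: o_1 = (2.5000, 4.3301, 3.0000)
after link 2: o_2 = (2.5000, 4.3301, 7.0000)
after link 3: o_3 = (2.9821, 7.4952, 2.6699)
after link 4: o_4 = (4.7141, 8.4952, 4.6699)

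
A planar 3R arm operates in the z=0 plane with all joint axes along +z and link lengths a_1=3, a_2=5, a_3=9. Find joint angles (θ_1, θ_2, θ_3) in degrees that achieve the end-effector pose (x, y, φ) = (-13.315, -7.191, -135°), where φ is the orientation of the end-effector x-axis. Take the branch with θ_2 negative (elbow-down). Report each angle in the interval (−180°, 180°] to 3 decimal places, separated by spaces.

-135.003 -59.998 60.001

wrist centre = target − a_3·(cos φ, sin φ) = (-6.9510, -0.8270)
cos θ_2 = (49.0009−3²−5²)/(2·3·5) = 0.5000; θ_2 = -59.9979° (elbow-down)
β = atan2(-0.8270,-6.9510) = -173.2148°; ψ = atan2(-4.3300,5.5002) = -38.2118°
θ_1 = β − ψ = -135.0030°
θ_3 = φ − θ_1 − θ_2 = 60.0009° (wrapped to (-180°,180°])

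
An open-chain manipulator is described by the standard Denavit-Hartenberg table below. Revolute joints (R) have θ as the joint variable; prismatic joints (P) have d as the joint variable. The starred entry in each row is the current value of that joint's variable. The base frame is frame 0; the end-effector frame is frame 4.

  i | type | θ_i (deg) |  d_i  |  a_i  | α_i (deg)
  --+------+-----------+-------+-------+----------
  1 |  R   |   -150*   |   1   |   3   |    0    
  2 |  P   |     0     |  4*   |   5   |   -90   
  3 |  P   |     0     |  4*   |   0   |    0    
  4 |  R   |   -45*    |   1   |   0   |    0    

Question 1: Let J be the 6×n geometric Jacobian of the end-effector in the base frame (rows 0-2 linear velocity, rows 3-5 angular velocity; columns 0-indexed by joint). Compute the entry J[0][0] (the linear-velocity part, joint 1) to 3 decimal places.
axis z_0 = ẑ; lever o_n−o_0 = (-4.4282,-8.3301,5.0000)
cross product → J_v[:, 0] = (8.3301,-4.4282,0.0000)
J_ω[:, 0] = z_0
entry J[0][0] = 8.3301

8.330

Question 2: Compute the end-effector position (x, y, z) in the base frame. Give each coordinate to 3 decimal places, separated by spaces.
after link 1: o_1 = (-2.5981, -1.5000, 1.0000)
after link 2: o_2 = (-6.9282, -4.0000, 5.0000)
after link 3: o_3 = (-4.9282, -7.4641, 5.0000)
after link 4: o_4 = (-4.4282, -8.3301, 5.0000)

-4.428 -8.330 5.000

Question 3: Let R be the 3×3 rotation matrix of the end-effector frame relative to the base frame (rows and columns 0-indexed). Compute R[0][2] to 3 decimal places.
0.500

End-effector z-axis (col 2 of R) = (0.5000,-0.8660,0.0000)
R[0][2] = 0.5000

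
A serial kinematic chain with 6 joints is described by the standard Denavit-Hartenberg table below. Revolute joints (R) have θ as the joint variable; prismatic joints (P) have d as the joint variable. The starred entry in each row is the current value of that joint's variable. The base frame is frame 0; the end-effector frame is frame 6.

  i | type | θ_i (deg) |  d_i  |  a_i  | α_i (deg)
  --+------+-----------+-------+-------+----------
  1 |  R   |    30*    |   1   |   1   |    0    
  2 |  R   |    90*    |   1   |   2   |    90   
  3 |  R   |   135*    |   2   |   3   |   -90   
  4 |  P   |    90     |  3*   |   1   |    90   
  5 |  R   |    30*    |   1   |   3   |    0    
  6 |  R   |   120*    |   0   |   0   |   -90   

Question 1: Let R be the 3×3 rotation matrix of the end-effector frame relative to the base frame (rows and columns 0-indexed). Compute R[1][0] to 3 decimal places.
End-effector x-axis (col 0 of R) = (0.9268,0.1268,-0.3536)
R[1][0] = 0.1268

0.127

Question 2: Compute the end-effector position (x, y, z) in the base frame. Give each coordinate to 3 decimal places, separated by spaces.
after link 1: o_1 = (0.8660, 0.5000, 1.0000)
after link 2: o_2 = (-0.1340, 2.2321, 2.0000)
after link 3: o_3 = (2.6587, 1.3949, 4.1213)
after link 4: o_4 = (2.8534, -0.9422, 2.0000)
after link 5: o_5 = (1.4873, -3.7722, 1.6464)
after link 6: o_6 = (1.4873, -3.7722, 1.6464)

1.487 -3.772 1.646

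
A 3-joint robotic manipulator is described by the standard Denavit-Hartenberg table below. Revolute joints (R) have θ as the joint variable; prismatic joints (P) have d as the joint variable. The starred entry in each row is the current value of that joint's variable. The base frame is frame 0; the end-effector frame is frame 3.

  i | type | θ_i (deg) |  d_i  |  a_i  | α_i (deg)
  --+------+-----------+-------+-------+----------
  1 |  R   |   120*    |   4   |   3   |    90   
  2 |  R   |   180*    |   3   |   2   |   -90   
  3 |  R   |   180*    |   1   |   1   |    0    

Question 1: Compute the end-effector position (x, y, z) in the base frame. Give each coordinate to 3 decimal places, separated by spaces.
after link 1: o_1 = (-1.5000, 2.5981, 4.0000)
after link 2: o_2 = (2.0981, 2.3660, 4.0000)
after link 3: o_3 = (1.5981, 3.2321, 3.0000)

1.598 3.232 3.000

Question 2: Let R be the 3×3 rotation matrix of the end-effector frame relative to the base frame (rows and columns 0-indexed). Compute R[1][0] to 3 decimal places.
End-effector x-axis (col 0 of R) = (-0.5000,0.8660,-0.0000)
R[1][0] = 0.8660

0.866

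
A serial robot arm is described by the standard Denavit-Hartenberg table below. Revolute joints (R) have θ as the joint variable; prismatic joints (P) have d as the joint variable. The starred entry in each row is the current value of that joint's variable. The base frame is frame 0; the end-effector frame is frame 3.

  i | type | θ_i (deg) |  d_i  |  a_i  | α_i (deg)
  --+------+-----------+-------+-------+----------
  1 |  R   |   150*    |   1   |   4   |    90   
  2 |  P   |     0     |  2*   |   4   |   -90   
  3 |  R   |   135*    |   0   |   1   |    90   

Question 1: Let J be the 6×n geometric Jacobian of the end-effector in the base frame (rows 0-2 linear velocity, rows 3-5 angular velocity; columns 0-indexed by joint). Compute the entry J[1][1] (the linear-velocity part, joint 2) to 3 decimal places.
0.866

prismatic axis z_1 = (0.5000,0.8660,0.0000)
J_v[:, 1] = z_1; J_ω[:, 1] = (0,0,0)
entry J[1][1] = 0.8660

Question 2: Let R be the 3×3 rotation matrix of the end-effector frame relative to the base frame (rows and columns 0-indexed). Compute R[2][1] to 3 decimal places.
End-effector y-axis (col 1 of R) = (0.0000,0.0000,1.0000)
R[2][1] = 1.0000

1.000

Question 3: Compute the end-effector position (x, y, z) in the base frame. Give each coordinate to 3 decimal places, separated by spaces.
after link 1: o_1 = (-3.4641, 2.0000, 1.0000)
after link 2: o_2 = (-5.9282, 5.7321, 1.0000)
after link 3: o_3 = (-5.6694, 4.7661, 1.0000)

-5.669 4.766 1.000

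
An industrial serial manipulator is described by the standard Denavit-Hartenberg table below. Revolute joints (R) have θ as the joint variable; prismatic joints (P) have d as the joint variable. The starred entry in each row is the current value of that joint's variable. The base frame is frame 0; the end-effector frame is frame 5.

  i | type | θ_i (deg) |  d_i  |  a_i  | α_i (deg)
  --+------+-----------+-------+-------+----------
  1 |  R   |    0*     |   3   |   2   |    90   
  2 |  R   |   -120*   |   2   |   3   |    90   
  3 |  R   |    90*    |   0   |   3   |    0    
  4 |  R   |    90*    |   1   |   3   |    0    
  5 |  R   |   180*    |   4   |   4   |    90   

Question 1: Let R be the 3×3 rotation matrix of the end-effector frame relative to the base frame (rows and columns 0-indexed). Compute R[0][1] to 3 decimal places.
End-effector y-axis (col 1 of R) = (-0.8660,-0.0000,0.5000)
R[0][1] = -0.8660

-0.866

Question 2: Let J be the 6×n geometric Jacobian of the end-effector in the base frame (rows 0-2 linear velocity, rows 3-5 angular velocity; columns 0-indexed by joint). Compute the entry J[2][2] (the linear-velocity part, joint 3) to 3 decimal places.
axis z_2 = (-0.8660,-0.0000,0.5000); lever o_n−o_2 = (-4.8301,-3.0000,1.6340)
cross product → J_v[:, 2] = (1.5000,-1.0000,2.5981)
J_ω[:, 2] = z_2
entry J[2][2] = 2.5981

2.598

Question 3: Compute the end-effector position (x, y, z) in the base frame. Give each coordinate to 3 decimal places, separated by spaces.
after link 1: o_1 = (2.0000, 0.0000, 3.0000)
after link 2: o_2 = (0.5000, -2.0000, 0.4019)
after link 3: o_3 = (0.5000, -5.0000, 0.4019)
after link 4: o_4 = (1.1340, -5.0000, 3.5000)
after link 5: o_5 = (-4.3301, -5.0000, 2.0359)

-4.330 -5.000 2.036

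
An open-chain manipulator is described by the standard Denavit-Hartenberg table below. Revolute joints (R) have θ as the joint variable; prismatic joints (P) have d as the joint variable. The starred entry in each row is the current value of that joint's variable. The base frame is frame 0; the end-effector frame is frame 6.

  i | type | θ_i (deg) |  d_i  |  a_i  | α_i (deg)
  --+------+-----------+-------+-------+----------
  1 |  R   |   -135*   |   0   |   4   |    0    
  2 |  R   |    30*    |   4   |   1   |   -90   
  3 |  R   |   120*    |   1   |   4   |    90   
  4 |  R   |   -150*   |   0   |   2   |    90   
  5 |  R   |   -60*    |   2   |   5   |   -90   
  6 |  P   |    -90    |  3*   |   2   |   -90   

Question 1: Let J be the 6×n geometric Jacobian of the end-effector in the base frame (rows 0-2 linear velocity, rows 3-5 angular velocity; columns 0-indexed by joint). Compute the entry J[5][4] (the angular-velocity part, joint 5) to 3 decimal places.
0.433

axis z_4 = (0.7718,-0.4656,0.4330); lever o_n−o_4 = (0.6881,-0.9676,6.9707)
cross product → J_v[:, 4] = (-2.8267,-5.0821,-0.4264)
J_ω[:, 4] = z_4
entry J[5][4] = 0.4330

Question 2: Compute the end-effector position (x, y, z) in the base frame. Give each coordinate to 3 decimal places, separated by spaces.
-2.106 -3.667 9.007

after link 1: o_1 = (-2.8284, -2.8284, 0.0000)
after link 2: o_2 = (-3.0872, -3.7944, 4.0000)
after link 3: o_3 = (-1.6037, -2.1213, 0.5359)
after link 4: o_4 = (-2.7938, -2.6990, 2.0359)
after link 5: o_5 = (-1.7671, -0.7302, 6.9420)
after link 6: o_6 = (-2.1057, -3.6666, 9.0066)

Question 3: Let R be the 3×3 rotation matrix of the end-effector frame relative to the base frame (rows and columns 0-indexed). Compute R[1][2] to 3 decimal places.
End-effector z-axis (col 2 of R) = (-0.1034,0.5800,0.8080)
R[1][2] = 0.5800

0.580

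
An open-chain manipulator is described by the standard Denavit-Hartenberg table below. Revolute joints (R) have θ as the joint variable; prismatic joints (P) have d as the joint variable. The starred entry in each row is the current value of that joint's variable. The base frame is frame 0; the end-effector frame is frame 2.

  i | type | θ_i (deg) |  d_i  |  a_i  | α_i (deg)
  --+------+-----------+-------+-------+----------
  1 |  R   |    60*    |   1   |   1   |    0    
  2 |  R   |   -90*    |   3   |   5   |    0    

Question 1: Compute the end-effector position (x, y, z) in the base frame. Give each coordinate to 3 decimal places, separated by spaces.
4.830 -1.634 4.000

after link 1: o_1 = (0.5000, 0.8660, 1.0000)
after link 2: o_2 = (4.8301, -1.6340, 4.0000)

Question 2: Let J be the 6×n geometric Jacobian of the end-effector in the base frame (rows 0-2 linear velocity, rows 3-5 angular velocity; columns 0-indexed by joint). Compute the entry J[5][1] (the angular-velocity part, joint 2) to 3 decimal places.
axis z_1 = (0.0000,0.0000,1.0000); lever o_n−o_1 = (4.3301,-2.5000,3.0000)
cross product → J_v[:, 1] = (2.5000,4.3301,-0.0000)
J_ω[:, 1] = z_1
entry J[5][1] = 1.0000

1.000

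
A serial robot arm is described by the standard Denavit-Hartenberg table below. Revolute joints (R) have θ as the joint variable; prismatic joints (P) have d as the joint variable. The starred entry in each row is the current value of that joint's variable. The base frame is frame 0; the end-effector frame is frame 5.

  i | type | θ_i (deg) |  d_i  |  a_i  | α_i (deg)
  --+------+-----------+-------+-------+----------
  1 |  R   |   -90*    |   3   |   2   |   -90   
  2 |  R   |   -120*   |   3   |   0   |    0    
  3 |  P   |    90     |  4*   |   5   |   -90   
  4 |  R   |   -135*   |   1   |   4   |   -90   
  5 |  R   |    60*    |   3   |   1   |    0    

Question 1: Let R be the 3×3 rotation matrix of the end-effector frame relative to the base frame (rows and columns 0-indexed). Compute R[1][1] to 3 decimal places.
-0.280

End-effector y-axis (col 1 of R) = (-0.6124,-0.2803,0.7392)
R[1][1] = -0.2803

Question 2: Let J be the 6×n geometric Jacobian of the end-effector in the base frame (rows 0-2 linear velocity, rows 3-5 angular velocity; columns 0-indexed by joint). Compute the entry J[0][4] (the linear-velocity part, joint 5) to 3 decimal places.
axis z_4 = (0.7071,-0.6124,0.3536); lever o_n−o_4 = (2.4749,-1.0979,1.6339)
cross product → J_v[:, 4] = (-0.6124,-0.2803,0.7392)
J_ω[:, 4] = z_4
entry J[0][4] = -0.6124

-0.612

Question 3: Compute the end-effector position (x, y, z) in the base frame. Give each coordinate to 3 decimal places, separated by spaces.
12.303 -5.479 4.854

after link 1: o_1 = (0.0000, -2.0000, 3.0000)
after link 2: o_2 = (3.0000, -2.0000, 3.0000)
after link 3: o_3 = (7.0000, -6.3301, 5.5000)
after link 4: o_4 = (9.8284, -4.3806, 3.2198)
after link 5: o_5 = (12.3033, -5.4786, 4.8536)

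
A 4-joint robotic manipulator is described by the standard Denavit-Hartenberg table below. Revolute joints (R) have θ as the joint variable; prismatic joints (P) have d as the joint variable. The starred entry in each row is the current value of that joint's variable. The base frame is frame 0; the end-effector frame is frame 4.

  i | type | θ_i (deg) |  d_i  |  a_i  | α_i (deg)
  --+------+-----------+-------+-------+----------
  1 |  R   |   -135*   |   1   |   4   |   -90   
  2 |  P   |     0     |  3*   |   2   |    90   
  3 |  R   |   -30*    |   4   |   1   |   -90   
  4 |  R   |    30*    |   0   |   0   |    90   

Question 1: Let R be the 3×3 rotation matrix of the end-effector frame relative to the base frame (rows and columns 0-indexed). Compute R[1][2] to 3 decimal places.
-0.129

End-effector z-axis (col 2 of R) = (-0.4830,-0.1294,0.8660)
R[1][2] = -0.1294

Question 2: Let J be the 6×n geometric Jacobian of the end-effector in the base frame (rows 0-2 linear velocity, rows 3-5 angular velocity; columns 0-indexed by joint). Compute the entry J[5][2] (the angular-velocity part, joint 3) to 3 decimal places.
1.000

axis z_2 = (0.0000,0.0000,1.0000); lever o_n−o_2 = (-0.9659,-0.2588,4.0000)
cross product → J_v[:, 2] = (0.2588,-0.9659,0.0000)
J_ω[:, 2] = z_2
entry J[5][2] = 1.0000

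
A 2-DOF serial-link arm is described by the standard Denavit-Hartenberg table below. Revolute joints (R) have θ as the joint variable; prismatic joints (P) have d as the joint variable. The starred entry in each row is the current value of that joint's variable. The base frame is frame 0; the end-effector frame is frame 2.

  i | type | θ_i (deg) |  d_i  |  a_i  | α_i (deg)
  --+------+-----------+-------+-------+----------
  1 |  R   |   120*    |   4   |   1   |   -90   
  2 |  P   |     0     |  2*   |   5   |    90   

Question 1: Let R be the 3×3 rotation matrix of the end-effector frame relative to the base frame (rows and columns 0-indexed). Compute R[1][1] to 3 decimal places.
-0.500

End-effector y-axis (col 1 of R) = (-0.8660,-0.5000,0.0000)
R[1][1] = -0.5000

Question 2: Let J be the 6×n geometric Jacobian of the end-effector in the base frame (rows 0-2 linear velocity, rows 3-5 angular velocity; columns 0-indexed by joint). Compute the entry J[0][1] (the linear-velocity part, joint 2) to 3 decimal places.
-0.866

prismatic axis z_1 = (-0.8660,-0.5000,0.0000)
J_v[:, 1] = z_1; J_ω[:, 1] = (0,0,0)
entry J[0][1] = -0.8660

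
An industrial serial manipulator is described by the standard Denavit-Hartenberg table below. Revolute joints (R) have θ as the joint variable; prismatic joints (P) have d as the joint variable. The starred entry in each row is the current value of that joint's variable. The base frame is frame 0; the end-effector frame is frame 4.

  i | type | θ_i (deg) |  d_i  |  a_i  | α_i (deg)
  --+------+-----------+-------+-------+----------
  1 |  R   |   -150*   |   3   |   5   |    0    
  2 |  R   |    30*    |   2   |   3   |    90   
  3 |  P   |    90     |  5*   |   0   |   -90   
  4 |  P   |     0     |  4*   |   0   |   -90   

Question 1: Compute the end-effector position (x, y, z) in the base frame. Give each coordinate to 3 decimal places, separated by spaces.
-8.160 0.866 5.000

after link 1: o_1 = (-4.3301, -2.5000, 3.0000)
after link 2: o_2 = (-5.8301, -5.0981, 5.0000)
after link 3: o_3 = (-10.1603, -2.5981, 5.0000)
after link 4: o_4 = (-8.1603, 0.8660, 5.0000)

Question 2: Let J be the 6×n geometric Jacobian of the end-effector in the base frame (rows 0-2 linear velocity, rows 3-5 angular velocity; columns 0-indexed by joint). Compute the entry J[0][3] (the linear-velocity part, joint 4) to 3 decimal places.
prismatic axis z_3 = (0.5000,0.8660,0.0000)
J_v[:, 3] = z_3; J_ω[:, 3] = (0,0,0)
entry J[0][3] = 0.5000

0.500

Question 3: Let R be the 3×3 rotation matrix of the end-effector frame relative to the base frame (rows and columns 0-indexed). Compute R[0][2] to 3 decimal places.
0.866

End-effector z-axis (col 2 of R) = (0.8660,-0.5000,-0.0000)
R[0][2] = 0.8660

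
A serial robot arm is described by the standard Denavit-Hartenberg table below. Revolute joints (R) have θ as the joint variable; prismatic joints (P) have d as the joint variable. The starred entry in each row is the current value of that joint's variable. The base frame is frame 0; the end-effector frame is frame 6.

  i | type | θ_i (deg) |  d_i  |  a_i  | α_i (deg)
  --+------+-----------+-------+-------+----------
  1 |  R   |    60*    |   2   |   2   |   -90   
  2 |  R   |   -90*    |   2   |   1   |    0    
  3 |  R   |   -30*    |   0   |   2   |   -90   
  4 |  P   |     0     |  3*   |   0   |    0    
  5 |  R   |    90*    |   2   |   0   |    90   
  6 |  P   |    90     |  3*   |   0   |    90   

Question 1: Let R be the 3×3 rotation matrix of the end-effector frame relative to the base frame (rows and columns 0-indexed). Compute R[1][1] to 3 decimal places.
End-effector y-axis (col 1 of R) = (-0.2500,-0.4330,0.8660)
R[1][1] = -0.4330

-0.433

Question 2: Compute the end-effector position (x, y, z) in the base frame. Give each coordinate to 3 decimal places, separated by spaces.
after link 1: o_1 = (1.0000, 1.7321, 2.0000)
after link 2: o_2 = (-0.7321, 2.7321, 3.0000)
after link 3: o_3 = (-1.2321, 1.8660, 4.7321)
after link 4: o_4 = (0.0670, 4.1160, 6.2321)
after link 5: o_5 = (0.9330, 5.6160, 7.2321)
after link 6: o_6 = (0.1830, 4.3170, 9.8301)

0.183 4.317 9.830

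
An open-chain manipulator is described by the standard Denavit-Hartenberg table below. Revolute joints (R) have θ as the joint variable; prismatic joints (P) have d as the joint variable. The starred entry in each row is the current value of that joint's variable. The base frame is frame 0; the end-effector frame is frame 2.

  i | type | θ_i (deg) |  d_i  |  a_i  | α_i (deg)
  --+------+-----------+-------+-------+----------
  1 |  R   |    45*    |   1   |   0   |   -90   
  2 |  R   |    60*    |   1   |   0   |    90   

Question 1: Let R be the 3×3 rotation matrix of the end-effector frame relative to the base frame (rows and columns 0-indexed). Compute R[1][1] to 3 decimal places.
End-effector y-axis (col 1 of R) = (-0.7071,0.7071,0.0000)
R[1][1] = 0.7071

0.707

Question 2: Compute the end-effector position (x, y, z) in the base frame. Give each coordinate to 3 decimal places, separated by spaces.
-0.707 0.707 1.000

after link 1: o_1 = (0.0000, 0.0000, 1.0000)
after link 2: o_2 = (-0.7071, 0.7071, 1.0000)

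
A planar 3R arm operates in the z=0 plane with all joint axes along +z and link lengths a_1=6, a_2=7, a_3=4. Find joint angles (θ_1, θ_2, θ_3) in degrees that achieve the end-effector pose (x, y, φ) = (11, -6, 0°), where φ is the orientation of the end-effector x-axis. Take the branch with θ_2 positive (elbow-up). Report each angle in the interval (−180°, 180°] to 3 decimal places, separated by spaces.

-90.000 90.000 0.000

wrist centre = target − a_3·(cos φ, sin φ) = (7.0000, -6.0000)
cos θ_2 = (85.0000−6²−7²)/(2·6·7) = 0.0000; θ_2 = 90.0000° (elbow-up)
β = atan2(-6.0000,7.0000) = -40.6013°; ψ = atan2(7.0000,6.0000) = 49.3987°
θ_1 = β − ψ = -90.0000°
θ_3 = φ − θ_1 − θ_2 = 0.0000° (wrapped to (-180°,180°])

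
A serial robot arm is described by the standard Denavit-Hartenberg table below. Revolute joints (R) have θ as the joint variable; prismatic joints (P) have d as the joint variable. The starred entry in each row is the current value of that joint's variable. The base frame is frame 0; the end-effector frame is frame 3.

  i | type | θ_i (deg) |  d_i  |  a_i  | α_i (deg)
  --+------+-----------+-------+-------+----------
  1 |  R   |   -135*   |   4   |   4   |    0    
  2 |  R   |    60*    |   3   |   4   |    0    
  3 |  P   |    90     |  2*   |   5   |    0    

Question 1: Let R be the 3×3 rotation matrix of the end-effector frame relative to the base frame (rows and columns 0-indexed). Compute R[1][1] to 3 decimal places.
0.966

End-effector y-axis (col 1 of R) = (-0.2588,0.9659,0.0000)
R[1][1] = 0.9659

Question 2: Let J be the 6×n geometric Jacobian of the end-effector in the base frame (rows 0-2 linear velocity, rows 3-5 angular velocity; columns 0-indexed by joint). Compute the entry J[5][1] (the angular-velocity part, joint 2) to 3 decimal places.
1.000

axis z_1 = (0.0000,0.0000,1.0000); lever o_n−o_1 = (5.8649,-2.5696,5.0000)
cross product → J_v[:, 1] = (2.5696,5.8649,-0.0000)
J_ω[:, 1] = z_1
entry J[5][1] = 1.0000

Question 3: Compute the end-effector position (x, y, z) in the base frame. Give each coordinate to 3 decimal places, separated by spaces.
after link 1: o_1 = (-2.8284, -2.8284, 4.0000)
after link 2: o_2 = (-1.7932, -6.6921, 7.0000)
after link 3: o_3 = (3.0365, -5.3980, 9.0000)

3.036 -5.398 9.000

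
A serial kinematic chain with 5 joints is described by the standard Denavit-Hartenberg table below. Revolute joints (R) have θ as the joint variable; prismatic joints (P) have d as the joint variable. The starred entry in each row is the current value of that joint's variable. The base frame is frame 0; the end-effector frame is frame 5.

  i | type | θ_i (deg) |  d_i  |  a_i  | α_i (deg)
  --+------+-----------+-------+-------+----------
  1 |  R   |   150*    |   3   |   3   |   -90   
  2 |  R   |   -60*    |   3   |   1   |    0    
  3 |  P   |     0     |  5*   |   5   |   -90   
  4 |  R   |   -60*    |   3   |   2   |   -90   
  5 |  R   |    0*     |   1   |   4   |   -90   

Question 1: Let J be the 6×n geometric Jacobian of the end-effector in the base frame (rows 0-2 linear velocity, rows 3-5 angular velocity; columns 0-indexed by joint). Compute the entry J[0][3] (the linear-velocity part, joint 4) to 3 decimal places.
-0.100

axis z_3 = (-0.7500,0.4330,-0.5000); lever o_n−o_3 = (-6.2721,-1.8014,1.8481)
cross product → J_v[:, 3] = (-0.1005,4.5221,4.0670)
J_ω[:, 3] = z_3
entry J[0][3] = -0.1005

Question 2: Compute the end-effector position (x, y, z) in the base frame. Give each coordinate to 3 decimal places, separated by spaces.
after link 1: o_1 = (-2.5981, 1.5000, 3.0000)
after link 2: o_2 = (-4.5311, -0.8481, 3.8660)
after link 3: o_3 = (-9.1962, -3.9282, 8.1962)
after link 4: o_4 = (-12.7452, -3.8792, 7.5622)
after link 5: o_5 = (-15.4683, -5.7296, 10.0442)

-15.468 -5.730 10.044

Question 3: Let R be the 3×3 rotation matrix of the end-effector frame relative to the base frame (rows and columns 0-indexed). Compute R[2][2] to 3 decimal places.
0.500

End-effector z-axis (col 2 of R) = (0.7500,-0.4330,0.5000)
R[2][2] = 0.5000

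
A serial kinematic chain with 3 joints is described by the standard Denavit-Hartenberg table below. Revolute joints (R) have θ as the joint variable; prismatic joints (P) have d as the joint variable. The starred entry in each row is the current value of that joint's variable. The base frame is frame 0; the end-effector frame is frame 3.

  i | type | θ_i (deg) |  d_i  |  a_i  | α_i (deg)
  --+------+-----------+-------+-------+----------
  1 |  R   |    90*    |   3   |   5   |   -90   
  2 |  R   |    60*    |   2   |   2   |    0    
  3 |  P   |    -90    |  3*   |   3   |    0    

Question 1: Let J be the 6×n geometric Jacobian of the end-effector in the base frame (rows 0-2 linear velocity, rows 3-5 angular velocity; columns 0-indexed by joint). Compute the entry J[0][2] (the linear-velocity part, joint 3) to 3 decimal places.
prismatic axis z_2 = (-1.0000,0.0000,0.0000)
J_v[:, 2] = z_2; J_ω[:, 2] = (0,0,0)
entry J[0][2] = -1.0000

-1.000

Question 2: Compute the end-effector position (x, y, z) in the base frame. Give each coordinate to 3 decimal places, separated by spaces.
after link 1: o_1 = (0.0000, 5.0000, 3.0000)
after link 2: o_2 = (-2.0000, 6.0000, 1.2679)
after link 3: o_3 = (-5.0000, 8.5981, 2.7679)

-5.000 8.598 2.768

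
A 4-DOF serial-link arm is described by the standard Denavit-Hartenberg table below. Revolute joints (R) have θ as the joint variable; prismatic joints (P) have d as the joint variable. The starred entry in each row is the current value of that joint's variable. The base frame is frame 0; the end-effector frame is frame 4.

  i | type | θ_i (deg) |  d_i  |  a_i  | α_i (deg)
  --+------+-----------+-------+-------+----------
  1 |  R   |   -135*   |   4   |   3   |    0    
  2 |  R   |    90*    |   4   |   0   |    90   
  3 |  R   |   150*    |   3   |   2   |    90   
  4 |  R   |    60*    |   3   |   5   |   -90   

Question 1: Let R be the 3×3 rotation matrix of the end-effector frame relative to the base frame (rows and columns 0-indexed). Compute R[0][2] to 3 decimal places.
End-effector z-axis (col 2 of R) = (0.1768,-0.8839,-0.4330)
R[0][2] = 0.1768

0.177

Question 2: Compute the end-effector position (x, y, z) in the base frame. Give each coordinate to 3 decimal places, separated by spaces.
-9.000 -5.609 12.848

after link 1: o_1 = (-2.1213, -2.1213, 4.0000)
after link 2: o_2 = (-2.1213, -2.1213, 8.0000)
after link 3: o_3 = (-5.4674, -3.0179, 9.0000)
after link 4: o_4 = (-8.9995, -5.6095, 12.8481)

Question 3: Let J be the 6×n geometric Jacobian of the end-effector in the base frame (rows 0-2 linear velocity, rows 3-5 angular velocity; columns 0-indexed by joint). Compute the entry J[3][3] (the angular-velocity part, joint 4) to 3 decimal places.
axis z_3 = (0.3536,-0.3536,0.8660); lever o_n−o_3 = (-3.5321,-2.5916,3.8481)
cross product → J_v[:, 3] = (0.8839,-4.4194,-2.1651)
J_ω[:, 3] = z_3
entry J[3][3] = 0.3536

0.354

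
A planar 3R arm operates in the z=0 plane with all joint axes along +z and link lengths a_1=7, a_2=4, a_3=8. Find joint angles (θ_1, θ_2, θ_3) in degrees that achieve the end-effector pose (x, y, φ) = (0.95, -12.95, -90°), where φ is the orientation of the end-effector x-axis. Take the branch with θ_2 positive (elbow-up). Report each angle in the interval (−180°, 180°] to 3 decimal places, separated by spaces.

-113.275 134.996 -111.721

wrist centre = target − a_3·(cos φ, sin φ) = (0.9500, -4.9500)
cos θ_2 = (25.4050−7²−4²)/(2·7·4) = -0.7071; θ_2 = 134.9957° (elbow-up)
β = atan2(-4.9500,0.9500) = -79.1359°; ψ = atan2(2.8286,4.1718) = 34.1389°
θ_1 = β − ψ = -113.2748°
θ_3 = φ − θ_1 − θ_2 = -111.7209° (wrapped to (-180°,180°])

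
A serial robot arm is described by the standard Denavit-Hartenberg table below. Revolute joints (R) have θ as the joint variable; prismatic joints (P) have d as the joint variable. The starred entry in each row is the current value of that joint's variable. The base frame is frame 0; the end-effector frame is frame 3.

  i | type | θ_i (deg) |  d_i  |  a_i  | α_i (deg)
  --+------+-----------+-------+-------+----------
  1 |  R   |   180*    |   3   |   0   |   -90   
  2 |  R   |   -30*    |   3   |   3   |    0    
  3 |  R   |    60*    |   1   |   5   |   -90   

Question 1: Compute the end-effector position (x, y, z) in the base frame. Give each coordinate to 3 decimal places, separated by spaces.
-6.928 -4.000 2.000

after link 1: o_1 = (0.0000, 0.0000, 3.0000)
after link 2: o_2 = (-2.5981, -3.0000, 4.5000)
after link 3: o_3 = (-6.9282, -4.0000, 2.0000)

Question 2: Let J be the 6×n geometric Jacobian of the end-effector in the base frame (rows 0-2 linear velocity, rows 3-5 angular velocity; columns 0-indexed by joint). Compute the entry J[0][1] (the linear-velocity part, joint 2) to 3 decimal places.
1.000

axis z_1 = (-0.0000,-1.0000,0.0000); lever o_n−o_1 = (-6.9282,-4.0000,-1.0000)
cross product → J_v[:, 1] = (1.0000,-0.0000,-6.9282)
J_ω[:, 1] = z_1
entry J[0][1] = 1.0000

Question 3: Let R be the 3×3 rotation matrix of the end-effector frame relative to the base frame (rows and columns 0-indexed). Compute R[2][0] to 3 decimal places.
End-effector x-axis (col 0 of R) = (-0.8660,0.0000,-0.5000)
R[2][0] = -0.5000

-0.500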